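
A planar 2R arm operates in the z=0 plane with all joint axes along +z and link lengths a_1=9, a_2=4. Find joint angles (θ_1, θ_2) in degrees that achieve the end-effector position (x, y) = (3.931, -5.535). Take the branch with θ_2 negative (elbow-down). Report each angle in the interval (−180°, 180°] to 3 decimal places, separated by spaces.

cos θ_2 = (46.0890−9²−4²)/(2·9·4) = -0.7071; θ_2 = -134.9992° (elbow-down)
β = atan2(-5.5350,3.9310) = -54.6173°; ψ = atan2(-2.8285,6.1716) = -24.6221°
θ_1 = β − ψ = -29.9952°

-29.995 -134.999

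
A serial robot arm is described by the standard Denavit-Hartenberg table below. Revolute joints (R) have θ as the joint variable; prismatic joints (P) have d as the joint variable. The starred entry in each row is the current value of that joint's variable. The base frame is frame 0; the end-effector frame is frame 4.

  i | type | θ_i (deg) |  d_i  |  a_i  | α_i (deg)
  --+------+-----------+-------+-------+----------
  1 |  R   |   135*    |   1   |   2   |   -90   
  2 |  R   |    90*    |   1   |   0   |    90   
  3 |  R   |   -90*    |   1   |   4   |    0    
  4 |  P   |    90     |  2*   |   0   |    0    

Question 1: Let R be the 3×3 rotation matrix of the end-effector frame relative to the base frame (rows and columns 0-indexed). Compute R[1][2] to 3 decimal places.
End-effector z-axis (col 2 of R) = (-0.7071,0.7071,0.0000)
R[1][2] = 0.7071

0.707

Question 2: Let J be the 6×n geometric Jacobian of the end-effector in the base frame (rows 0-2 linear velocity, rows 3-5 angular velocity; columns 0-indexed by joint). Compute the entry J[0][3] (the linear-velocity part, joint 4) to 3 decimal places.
-0.707

prismatic axis z_3 = (-0.7071,0.7071,0.0000)
J_v[:, 3] = z_3; J_ω[:, 3] = (0,0,0)
entry J[0][3] = -0.7071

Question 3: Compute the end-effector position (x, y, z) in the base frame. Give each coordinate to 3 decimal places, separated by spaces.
after link 1: o_1 = (-1.4142, 1.4142, 1.0000)
after link 2: o_2 = (-2.1213, 0.7071, 1.0000)
after link 3: o_3 = (0.0000, 4.2426, 1.0000)
after link 4: o_4 = (-1.4142, 5.6569, 1.0000)

-1.414 5.657 1.000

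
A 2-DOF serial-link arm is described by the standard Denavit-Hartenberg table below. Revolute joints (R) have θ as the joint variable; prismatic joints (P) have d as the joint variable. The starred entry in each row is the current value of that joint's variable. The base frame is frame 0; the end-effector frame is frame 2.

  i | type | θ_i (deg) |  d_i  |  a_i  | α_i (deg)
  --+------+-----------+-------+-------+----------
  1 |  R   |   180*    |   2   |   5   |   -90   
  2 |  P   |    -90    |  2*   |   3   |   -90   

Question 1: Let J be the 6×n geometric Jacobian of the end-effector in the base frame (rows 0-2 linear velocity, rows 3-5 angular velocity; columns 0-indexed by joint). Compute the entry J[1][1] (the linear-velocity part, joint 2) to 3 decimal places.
prismatic axis z_1 = (-0.0000,-1.0000,0.0000)
J_v[:, 1] = z_1; J_ω[:, 1] = (0,0,0)
entry J[1][1] = -1.0000

-1.000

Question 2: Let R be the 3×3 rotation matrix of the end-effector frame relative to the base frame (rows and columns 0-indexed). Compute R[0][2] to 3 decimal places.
-1.000

End-effector z-axis (col 2 of R) = (-1.0000,0.0000,-0.0000)
R[0][2] = -1.0000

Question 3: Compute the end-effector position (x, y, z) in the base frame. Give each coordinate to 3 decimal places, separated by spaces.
after link 1: o_1 = (-5.0000, 0.0000, 2.0000)
after link 2: o_2 = (-5.0000, -2.0000, 5.0000)

-5.000 -2.000 5.000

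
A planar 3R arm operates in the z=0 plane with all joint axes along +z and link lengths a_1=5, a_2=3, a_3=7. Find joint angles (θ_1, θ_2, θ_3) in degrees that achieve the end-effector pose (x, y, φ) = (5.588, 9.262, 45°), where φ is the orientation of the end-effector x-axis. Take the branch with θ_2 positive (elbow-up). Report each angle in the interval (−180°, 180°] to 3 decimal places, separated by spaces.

44.995 119.994 -119.988

wrist centre = target − a_3·(cos φ, sin φ) = (0.6383, 4.3123)
cos θ_2 = (19.0029−5²−3²)/(2·5·3) = -0.4999; θ_2 = 119.9936° (elbow-up)
β = atan2(4.3123,0.6383) = 81.5808°; ψ = atan2(2.5982,3.5003) = 36.5863°
θ_1 = β − ψ = 44.9946°
θ_3 = φ − θ_1 − θ_2 = -119.9882° (wrapped to (-180°,180°])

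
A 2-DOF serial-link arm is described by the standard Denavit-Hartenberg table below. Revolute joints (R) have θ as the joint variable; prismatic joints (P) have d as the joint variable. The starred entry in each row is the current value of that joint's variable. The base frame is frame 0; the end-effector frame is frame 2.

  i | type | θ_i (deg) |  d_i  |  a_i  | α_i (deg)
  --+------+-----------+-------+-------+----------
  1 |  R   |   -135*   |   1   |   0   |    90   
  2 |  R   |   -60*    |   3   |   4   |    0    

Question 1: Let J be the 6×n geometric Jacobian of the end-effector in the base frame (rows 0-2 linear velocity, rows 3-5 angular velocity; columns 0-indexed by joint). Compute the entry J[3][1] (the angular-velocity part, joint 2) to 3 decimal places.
-0.707

axis z_1 = (-0.7071,0.7071,0.0000); lever o_n−o_1 = (-3.5355,0.7071,-3.4641)
cross product → J_v[:, 1] = (-2.4495,-2.4495,2.0000)
J_ω[:, 1] = z_1
entry J[3][1] = -0.7071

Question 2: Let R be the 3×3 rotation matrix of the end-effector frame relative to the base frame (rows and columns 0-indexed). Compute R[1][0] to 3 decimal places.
End-effector x-axis (col 0 of R) = (-0.3536,-0.3536,-0.8660)
R[1][0] = -0.3536

-0.354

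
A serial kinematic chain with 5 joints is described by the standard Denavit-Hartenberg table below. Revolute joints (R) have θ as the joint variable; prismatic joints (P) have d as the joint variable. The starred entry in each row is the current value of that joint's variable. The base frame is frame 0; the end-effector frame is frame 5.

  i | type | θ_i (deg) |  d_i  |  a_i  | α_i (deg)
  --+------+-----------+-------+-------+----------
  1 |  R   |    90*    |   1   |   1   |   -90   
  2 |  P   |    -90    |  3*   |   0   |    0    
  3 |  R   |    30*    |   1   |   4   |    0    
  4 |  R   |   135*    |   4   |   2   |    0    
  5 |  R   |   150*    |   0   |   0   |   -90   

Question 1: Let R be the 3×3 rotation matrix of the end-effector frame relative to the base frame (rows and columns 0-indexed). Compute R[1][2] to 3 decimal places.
0.707

End-effector z-axis (col 2 of R) = (0.0000,0.7071,0.7071)
R[1][2] = 0.7071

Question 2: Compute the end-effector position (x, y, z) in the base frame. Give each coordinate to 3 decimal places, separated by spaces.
-8.000 3.518 2.532

after link 1: o_1 = (0.0000, 1.0000, 1.0000)
after link 2: o_2 = (-3.0000, 1.0000, 1.0000)
after link 3: o_3 = (-4.0000, 3.0000, 4.4641)
after link 4: o_4 = (-8.0000, 3.5176, 2.5322)
after link 5: o_5 = (-8.0000, 3.5176, 2.5322)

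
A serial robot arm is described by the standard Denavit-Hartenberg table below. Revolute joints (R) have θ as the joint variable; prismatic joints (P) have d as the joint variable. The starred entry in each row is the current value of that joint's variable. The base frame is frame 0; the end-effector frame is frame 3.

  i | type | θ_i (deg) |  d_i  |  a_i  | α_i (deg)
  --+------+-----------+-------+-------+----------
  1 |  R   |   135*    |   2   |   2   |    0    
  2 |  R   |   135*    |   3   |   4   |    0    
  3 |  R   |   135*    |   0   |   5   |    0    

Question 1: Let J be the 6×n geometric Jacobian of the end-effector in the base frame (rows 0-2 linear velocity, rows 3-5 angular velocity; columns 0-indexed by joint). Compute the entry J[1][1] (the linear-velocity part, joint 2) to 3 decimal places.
3.536

axis z_1 = (0.0000,0.0000,1.0000); lever o_n−o_1 = (3.5355,-0.4645,3.0000)
cross product → J_v[:, 1] = (0.4645,3.5355,-0.0000)
J_ω[:, 1] = z_1
entry J[1][1] = 3.5355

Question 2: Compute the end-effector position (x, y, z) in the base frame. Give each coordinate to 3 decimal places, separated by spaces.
after link 1: o_1 = (-1.4142, 1.4142, 2.0000)
after link 2: o_2 = (-1.4142, -2.5858, 5.0000)
after link 3: o_3 = (2.1213, 0.9497, 5.0000)

2.121 0.950 5.000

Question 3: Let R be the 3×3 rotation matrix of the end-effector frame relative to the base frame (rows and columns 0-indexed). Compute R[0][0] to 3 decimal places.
End-effector x-axis (col 0 of R) = (0.7071,0.7071,0.0000)
R[0][0] = 0.7071

0.707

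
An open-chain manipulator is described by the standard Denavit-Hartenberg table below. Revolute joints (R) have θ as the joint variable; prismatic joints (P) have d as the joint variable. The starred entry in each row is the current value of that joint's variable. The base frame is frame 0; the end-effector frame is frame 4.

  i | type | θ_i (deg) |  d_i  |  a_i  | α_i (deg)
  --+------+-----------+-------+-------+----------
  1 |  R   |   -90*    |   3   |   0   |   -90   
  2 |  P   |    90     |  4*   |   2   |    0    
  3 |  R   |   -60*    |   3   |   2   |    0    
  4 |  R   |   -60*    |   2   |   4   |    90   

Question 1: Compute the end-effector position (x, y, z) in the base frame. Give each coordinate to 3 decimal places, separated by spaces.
after link 1: o_1 = (0.0000, 0.0000, 3.0000)
after link 2: o_2 = (4.0000, 0.0000, 1.0000)
after link 3: o_3 = (7.0000, -1.7321, 0.0000)
after link 4: o_4 = (9.0000, -5.1962, 2.0000)

9.000 -5.196 2.000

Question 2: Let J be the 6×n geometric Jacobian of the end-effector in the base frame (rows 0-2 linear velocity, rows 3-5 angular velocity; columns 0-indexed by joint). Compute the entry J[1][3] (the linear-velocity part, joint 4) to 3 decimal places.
axis z_3 = (1.0000,0.0000,0.0000); lever o_n−o_3 = (2.0000,-3.4641,2.0000)
cross product → J_v[:, 3] = (0.0000,-2.0000,-3.4641)
J_ω[:, 3] = z_3
entry J[1][3] = -2.0000

-2.000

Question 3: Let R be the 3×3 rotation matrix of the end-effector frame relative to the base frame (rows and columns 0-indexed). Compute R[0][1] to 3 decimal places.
End-effector y-axis (col 1 of R) = (1.0000,0.0000,0.0000)
R[0][1] = 1.0000

1.000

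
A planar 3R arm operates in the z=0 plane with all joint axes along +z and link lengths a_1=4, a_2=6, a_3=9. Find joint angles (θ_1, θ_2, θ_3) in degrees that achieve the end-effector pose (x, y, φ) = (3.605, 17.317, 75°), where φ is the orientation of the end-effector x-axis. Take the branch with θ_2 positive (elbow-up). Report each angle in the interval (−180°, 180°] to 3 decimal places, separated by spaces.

wrist centre = target − a_3·(cos φ, sin φ) = (1.2756, 8.6237)
cos θ_2 = (75.9949−4²−6²)/(2·4·6) = 0.4999; θ_2 = 60.0071° (elbow-up)
β = atan2(8.6237,1.2756) = 81.5857°; ψ = atan2(5.1965,6.9994) = 36.5912°
θ_1 = β − ψ = 44.9945°
θ_3 = φ − θ_1 − θ_2 = -30.0015° (wrapped to (-180°,180°])

44.994 60.007 -30.002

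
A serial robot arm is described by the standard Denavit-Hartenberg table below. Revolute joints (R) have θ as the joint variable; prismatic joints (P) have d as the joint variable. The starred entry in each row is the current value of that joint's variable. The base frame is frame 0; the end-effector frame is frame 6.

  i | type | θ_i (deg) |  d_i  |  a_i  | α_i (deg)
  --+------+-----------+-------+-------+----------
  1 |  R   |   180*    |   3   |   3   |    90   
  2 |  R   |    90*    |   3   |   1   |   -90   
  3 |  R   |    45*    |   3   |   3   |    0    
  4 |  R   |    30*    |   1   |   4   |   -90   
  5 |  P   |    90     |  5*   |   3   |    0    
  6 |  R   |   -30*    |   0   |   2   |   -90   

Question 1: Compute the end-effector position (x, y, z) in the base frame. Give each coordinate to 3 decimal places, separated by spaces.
after link 1: o_1 = (-3.0000, 0.0000, 3.0000)
after link 2: o_2 = (-3.0000, 3.0000, 4.0000)
after link 3: o_3 = (0.0000, 0.8787, 6.1213)
after link 4: o_4 = (1.0000, -2.9850, 7.1566)
after link 5: o_5 = (-2.0000, -4.2791, 2.3270)
after link 6: o_6 = (-3.7321, -5.2450, 2.5858)

-3.732 -5.245 2.586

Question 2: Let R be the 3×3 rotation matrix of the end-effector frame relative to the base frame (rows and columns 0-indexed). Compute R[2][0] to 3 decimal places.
End-effector x-axis (col 0 of R) = (-0.8660,-0.4830,0.1294)
R[2][0] = 0.1294

0.129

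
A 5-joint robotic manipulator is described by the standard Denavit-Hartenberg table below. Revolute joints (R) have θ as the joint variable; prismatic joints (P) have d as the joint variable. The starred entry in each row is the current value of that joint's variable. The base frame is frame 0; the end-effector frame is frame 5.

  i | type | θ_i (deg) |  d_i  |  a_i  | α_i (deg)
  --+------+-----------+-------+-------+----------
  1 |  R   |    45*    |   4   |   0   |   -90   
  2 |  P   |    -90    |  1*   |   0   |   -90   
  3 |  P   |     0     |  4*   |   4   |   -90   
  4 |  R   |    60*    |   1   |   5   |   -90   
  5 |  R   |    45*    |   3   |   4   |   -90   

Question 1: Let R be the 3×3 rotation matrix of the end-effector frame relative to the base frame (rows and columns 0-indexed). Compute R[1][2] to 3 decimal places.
End-effector z-axis (col 2 of R) = (-0.0670,0.9330,-0.3536)
R[1][2] = 0.9330

0.933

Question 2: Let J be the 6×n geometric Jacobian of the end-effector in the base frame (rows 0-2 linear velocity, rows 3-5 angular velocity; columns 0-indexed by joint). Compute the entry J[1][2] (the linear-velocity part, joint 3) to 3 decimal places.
prismatic axis z_2 = (0.7071,0.7071,-0.0000)
J_v[:, 2] = z_2; J_ω[:, 2] = (0,0,0)
entry J[1][2] = 0.7071

0.707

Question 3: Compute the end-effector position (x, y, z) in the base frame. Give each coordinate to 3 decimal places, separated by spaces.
-5.026 -1.026 9.316

after link 1: o_1 = (0.0000, 0.0000, 4.0000)
after link 2: o_2 = (-0.7071, 0.7071, 4.0000)
after link 3: o_3 = (2.1213, 3.5355, 8.0000)
after link 4: o_4 = (-0.2334, -0.2334, 10.5000)
after link 5: o_5 = (-5.0261, -1.0261, 9.3161)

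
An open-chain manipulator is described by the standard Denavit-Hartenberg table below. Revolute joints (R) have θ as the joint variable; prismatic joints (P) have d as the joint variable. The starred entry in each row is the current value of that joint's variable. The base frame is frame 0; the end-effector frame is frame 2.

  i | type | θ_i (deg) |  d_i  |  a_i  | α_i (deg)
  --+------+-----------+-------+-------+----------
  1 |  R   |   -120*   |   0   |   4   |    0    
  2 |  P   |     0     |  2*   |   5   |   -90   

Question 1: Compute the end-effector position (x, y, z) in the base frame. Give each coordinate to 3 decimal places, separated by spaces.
after link 1: o_1 = (-2.0000, -3.4641, 0.0000)
after link 2: o_2 = (-4.5000, -7.7942, 2.0000)

-4.500 -7.794 2.000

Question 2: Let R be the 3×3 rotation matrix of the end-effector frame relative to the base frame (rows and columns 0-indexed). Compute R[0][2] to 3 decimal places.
End-effector z-axis (col 2 of R) = (0.8660,-0.5000,0.0000)
R[0][2] = 0.8660

0.866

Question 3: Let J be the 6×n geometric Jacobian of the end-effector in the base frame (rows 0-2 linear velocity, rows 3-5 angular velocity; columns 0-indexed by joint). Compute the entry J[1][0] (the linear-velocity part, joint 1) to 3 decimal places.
axis z_0 = ẑ; lever o_n−o_0 = (-4.5000,-7.7942,2.0000)
cross product → J_v[:, 0] = (7.7942,-4.5000,0.0000)
J_ω[:, 0] = z_0
entry J[1][0] = -4.5000

-4.500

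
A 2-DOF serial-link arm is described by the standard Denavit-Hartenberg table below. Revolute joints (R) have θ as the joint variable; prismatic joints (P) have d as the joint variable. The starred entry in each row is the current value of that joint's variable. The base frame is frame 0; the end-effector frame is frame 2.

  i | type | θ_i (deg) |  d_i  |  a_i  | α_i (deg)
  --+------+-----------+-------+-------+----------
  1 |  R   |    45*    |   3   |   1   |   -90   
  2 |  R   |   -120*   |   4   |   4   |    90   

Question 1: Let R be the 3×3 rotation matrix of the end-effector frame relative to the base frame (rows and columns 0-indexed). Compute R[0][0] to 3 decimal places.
-0.354

End-effector x-axis (col 0 of R) = (-0.3536,-0.3536,0.8660)
R[0][0] = -0.3536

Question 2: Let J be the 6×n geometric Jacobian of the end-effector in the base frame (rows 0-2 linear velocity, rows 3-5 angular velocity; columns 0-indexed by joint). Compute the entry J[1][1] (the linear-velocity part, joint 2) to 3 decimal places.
2.449

axis z_1 = (-0.7071,0.7071,0.0000); lever o_n−o_1 = (-4.2426,1.4142,3.4641)
cross product → J_v[:, 1] = (2.4495,2.4495,2.0000)
J_ω[:, 1] = z_1
entry J[1][1] = 2.4495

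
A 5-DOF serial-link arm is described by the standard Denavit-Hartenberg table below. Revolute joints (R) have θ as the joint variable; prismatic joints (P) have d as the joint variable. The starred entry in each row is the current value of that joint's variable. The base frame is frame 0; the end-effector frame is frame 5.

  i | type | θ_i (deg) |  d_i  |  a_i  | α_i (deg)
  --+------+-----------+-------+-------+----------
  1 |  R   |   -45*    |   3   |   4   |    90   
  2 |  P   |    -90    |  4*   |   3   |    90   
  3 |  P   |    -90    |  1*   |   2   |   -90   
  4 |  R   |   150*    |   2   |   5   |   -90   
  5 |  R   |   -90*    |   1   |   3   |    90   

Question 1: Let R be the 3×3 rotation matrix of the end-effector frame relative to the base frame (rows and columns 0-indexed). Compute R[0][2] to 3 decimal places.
0.259

End-effector z-axis (col 2 of R) = (0.2588,0.9659,-0.0000)
R[0][2] = 0.2588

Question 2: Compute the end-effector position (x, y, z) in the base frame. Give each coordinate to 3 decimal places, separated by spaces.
after link 1: o_1 = (2.8284, -2.8284, 3.0000)
after link 2: o_2 = (0.0000, -5.6569, 0.0000)
after link 3: o_3 = (0.7071, -3.5355, -0.0000)
after link 4: o_4 = (-0.5870, -8.3652, -2.0000)
after link 5: o_5 = (-1.5529, -8.1063, -5.0000)

-1.553 -8.106 -5.000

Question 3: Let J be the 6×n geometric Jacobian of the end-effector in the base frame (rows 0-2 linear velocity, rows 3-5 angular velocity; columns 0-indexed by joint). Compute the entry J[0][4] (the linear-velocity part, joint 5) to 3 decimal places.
axis z_4 = (-0.9659,0.2588,-0.0000); lever o_n−o_4 = (-0.9659,0.2588,-3.0000)
cross product → J_v[:, 4] = (-0.7765,-2.8978,0.0000)
J_ω[:, 4] = z_4
entry J[0][4] = -0.7765

-0.776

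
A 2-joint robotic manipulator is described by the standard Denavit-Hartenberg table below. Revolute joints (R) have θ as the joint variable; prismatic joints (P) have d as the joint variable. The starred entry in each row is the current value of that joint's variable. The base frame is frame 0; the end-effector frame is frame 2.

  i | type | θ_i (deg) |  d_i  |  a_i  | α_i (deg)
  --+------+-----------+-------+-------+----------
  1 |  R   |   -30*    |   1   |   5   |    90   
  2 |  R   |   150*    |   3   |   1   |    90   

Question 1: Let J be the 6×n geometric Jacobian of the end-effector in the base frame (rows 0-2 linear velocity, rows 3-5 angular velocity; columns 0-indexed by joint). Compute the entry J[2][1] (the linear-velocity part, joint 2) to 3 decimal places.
-0.866

axis z_1 = (-0.5000,-0.8660,0.0000); lever o_n−o_1 = (-2.2500,-2.1651,0.5000)
cross product → J_v[:, 1] = (-0.4330,0.2500,-0.8660)
J_ω[:, 1] = z_1
entry J[2][1] = -0.8660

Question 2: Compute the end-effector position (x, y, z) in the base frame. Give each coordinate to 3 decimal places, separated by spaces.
after link 1: o_1 = (4.3301, -2.5000, 1.0000)
after link 2: o_2 = (2.0801, -4.6651, 1.5000)

2.080 -4.665 1.500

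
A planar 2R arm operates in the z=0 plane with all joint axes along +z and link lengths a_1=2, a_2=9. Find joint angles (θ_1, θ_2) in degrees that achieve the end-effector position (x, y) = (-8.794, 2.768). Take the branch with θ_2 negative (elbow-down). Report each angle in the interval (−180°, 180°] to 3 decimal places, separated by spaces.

cos θ_2 = (84.9963−2²−9²)/(2·2·9) = -0.0001; θ_2 = -90.0060° (elbow-down)
β = atan2(2.7680,-8.7940) = 162.5281°; ψ = atan2(-9.0000,1.9991) = -77.4769°
θ_1 = β − ψ = 240.0049°

-119.995 -90.006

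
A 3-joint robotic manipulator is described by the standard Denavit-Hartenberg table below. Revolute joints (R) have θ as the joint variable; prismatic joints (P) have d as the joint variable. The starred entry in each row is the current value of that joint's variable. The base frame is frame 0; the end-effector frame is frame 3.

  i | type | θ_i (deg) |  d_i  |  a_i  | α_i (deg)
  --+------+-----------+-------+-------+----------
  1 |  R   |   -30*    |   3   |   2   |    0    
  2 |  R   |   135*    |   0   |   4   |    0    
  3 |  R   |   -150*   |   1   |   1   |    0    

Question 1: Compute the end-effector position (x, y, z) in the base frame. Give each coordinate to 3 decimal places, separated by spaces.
1.404 2.157 4.000

after link 1: o_1 = (1.7321, -1.0000, 3.0000)
after link 2: o_2 = (0.6968, 2.8637, 3.0000)
after link 3: o_3 = (1.4039, 2.1566, 4.0000)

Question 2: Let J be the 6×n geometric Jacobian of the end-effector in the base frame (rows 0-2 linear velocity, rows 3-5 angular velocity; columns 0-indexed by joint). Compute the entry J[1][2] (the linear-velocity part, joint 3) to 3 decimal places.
axis z_2 = (0.0000,0.0000,1.0000); lever o_n−o_2 = (0.7071,-0.7071,1.0000)
cross product → J_v[:, 2] = (0.7071,0.7071,-0.0000)
J_ω[:, 2] = z_2
entry J[1][2] = 0.7071

0.707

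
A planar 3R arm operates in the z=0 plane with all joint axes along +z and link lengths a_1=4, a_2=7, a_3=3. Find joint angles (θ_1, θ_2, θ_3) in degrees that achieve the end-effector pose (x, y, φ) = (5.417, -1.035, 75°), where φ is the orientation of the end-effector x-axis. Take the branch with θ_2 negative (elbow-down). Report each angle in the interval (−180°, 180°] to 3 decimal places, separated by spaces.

wrist centre = target − a_3·(cos φ, sin φ) = (4.6405, -3.9328)
cos θ_2 = (37.0014−4²−7²)/(2·4·7) = -0.5000; θ_2 = -119.9984° (elbow-down)
β = atan2(-3.9328,4.6405) = -40.2807°; ψ = atan2(-6.0623,0.5002) = -85.2835°
θ_1 = β − ψ = 45.0028°
θ_3 = φ − θ_1 − θ_2 = 149.9956° (wrapped to (-180°,180°])

45.003 -119.998 149.996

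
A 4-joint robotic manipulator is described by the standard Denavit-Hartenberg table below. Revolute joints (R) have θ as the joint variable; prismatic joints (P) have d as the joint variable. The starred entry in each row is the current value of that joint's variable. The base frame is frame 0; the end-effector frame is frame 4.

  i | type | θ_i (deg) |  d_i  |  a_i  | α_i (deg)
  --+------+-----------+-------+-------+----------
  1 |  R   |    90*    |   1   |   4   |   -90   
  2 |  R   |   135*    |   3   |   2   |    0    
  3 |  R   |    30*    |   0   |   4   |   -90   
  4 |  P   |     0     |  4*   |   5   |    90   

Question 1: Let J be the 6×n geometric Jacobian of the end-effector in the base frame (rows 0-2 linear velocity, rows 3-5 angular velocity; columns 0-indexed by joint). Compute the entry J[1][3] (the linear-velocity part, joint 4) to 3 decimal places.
-0.259

prismatic axis z_3 = (-0.0000,-0.2588,0.9659)
J_v[:, 3] = z_3; J_ω[:, 3] = (0,0,0)
entry J[1][3] = -0.2588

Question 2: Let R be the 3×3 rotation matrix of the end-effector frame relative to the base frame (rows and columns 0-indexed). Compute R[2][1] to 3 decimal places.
0.966

End-effector y-axis (col 1 of R) = (0.0000,-0.2588,0.9659)
R[2][1] = 0.9659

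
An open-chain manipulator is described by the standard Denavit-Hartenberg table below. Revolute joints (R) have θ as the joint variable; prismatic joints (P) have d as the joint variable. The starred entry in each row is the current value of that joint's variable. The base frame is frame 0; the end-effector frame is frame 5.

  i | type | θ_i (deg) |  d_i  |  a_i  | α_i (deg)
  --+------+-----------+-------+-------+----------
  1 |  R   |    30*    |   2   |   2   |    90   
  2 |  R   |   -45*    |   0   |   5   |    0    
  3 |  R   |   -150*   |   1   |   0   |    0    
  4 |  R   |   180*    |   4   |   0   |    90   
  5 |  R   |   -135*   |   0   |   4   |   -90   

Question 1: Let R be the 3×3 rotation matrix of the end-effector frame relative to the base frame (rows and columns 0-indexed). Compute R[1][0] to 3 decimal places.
End-effector x-axis (col 0 of R) = (-0.9451,0.2709,0.1830)
R[1][0] = 0.2709

0.271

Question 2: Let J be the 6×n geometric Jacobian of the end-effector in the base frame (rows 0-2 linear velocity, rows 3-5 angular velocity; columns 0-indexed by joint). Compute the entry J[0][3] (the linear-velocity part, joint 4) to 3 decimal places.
-0.634

axis z_3 = (0.5000,-0.8660,0.0000); lever o_n−o_3 = (-1.7802,-2.3806,0.7321)
cross product → J_v[:, 3] = (-0.6340,-0.3660,-2.7321)
J_ω[:, 3] = z_3
entry J[0][3] = -0.6340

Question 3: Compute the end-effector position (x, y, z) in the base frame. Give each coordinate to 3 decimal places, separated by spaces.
after link 1: o_1 = (1.7321, 1.0000, 2.0000)
after link 2: o_2 = (4.7939, 2.7678, -1.5355)
after link 3: o_3 = (5.2939, 1.9017, -1.5355)
after link 4: o_4 = (7.2939, -1.5624, -1.5355)
after link 5: o_5 = (3.5137, -0.4789, -0.8035)

3.514 -0.479 -0.803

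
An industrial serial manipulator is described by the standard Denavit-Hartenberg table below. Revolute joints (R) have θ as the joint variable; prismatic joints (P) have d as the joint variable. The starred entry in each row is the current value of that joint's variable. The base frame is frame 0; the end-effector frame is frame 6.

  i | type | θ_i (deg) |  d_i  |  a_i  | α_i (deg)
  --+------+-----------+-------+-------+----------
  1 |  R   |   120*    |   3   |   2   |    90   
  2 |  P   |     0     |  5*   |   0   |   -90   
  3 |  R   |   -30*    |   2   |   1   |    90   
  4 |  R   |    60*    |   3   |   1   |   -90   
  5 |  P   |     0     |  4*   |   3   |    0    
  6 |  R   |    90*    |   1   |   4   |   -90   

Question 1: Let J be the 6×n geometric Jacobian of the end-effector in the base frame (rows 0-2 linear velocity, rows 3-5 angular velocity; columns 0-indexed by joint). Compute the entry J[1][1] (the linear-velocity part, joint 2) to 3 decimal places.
prismatic axis z_1 = (0.8660,0.5000,0.0000)
J_v[:, 1] = z_1; J_ω[:, 1] = (0,0,0)
entry J[1][1] = 0.5000

0.500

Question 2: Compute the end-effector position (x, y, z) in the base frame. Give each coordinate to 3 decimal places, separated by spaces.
after link 1: o_1 = (-1.0000, 1.7321, 3.0000)
after link 2: o_2 = (3.3301, 4.2321, 3.0000)
after link 3: o_3 = (3.3301, 5.2321, 5.0000)
after link 4: o_4 = (6.3301, 5.7321, 5.8660)
after link 5: o_5 = (6.3301, 3.7679, 10.4641)
after link 6: o_6 = (2.3301, 2.9019, 10.9641)

2.330 2.902 10.964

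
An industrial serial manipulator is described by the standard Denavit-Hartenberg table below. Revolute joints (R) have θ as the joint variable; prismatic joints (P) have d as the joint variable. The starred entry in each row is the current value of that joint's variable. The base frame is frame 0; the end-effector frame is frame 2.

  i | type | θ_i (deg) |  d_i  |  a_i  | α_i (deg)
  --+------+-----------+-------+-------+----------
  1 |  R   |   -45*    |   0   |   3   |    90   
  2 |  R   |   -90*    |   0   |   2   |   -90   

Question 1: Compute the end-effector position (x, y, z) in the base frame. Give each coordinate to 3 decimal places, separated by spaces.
after link 1: o_1 = (2.1213, -2.1213, 0.0000)
after link 2: o_2 = (2.1213, -2.1213, -2.0000)

2.121 -2.121 -2.000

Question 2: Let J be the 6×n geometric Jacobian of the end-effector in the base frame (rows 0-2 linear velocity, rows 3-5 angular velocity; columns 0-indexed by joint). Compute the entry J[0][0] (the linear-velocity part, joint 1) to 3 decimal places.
2.121

axis z_0 = ẑ; lever o_n−o_0 = (2.1213,-2.1213,-2.0000)
cross product → J_v[:, 0] = (2.1213,2.1213,-0.0000)
J_ω[:, 0] = z_0
entry J[0][0] = 2.1213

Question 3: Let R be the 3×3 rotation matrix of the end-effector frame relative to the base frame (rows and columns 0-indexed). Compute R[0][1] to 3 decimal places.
0.707

End-effector y-axis (col 1 of R) = (0.7071,0.7071,-0.0000)
R[0][1] = 0.7071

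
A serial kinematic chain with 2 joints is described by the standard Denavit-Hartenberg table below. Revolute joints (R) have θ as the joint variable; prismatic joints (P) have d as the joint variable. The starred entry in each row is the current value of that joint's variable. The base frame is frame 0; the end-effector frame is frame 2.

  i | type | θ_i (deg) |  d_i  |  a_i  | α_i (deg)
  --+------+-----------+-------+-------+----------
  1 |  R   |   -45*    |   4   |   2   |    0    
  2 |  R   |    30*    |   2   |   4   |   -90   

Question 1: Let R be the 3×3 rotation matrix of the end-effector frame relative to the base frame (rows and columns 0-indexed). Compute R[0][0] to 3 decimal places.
0.966

End-effector x-axis (col 0 of R) = (0.9659,-0.2588,0.0000)
R[0][0] = 0.9659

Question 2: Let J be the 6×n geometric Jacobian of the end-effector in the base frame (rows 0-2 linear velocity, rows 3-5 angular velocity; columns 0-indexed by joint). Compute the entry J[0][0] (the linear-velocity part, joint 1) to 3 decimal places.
axis z_0 = ẑ; lever o_n−o_0 = (5.2779,-2.4495,6.0000)
cross product → J_v[:, 0] = (2.4495,5.2779,-0.0000)
J_ω[:, 0] = z_0
entry J[0][0] = 2.4495

2.449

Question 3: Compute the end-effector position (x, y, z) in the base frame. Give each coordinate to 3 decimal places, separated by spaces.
after link 1: o_1 = (1.4142, -1.4142, 4.0000)
after link 2: o_2 = (5.2779, -2.4495, 6.0000)

5.278 -2.449 6.000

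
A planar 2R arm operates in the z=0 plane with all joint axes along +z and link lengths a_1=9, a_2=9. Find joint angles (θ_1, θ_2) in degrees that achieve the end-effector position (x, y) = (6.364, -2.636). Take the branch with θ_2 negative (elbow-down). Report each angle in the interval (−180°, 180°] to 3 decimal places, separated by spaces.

cos θ_2 = (47.4490−9²−9²)/(2·9·9) = -0.7071; θ_2 = -134.9999° (elbow-down)
β = atan2(-2.6360,6.3640) = -22.4996°; ψ = atan2(-6.3640,2.6361) = -67.4999°
θ_1 = β − ψ = 45.0004°

45.000 -135.000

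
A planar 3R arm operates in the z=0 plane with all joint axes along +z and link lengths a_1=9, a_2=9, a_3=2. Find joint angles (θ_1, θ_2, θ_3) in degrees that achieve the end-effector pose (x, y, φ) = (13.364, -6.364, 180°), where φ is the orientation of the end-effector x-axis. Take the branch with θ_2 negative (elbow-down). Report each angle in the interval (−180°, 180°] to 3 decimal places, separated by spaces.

wrist centre = target − a_3·(cos φ, sin φ) = (15.3640, -6.3640)
cos θ_2 = (276.5530−9²−9²)/(2·9·9) = 0.7071; θ_2 = -44.9992° (elbow-down)
β = atan2(-6.3640,15.3640) = -22.5001°; ψ = atan2(-6.3639,15.3641) = -22.4996°
θ_1 = β − ψ = -0.0005°
θ_3 = φ − θ_1 − θ_2 = -135.0004° (wrapped to (-180°,180°])

-0.000 -44.999 -135.000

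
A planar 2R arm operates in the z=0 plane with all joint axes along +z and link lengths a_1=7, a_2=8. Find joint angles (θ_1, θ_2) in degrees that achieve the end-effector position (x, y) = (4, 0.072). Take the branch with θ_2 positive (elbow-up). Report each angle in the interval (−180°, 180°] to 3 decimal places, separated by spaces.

cos θ_2 = (16.0052−7²−8²)/(2·7·8) = -0.8660; θ_2 = 150.0000° (elbow-up)
β = atan2(0.0720,4.0000) = 1.0312°; ψ = atan2(4.0000,0.0718) = 88.9717°
θ_1 = β − ψ = -87.9405°

-87.940 150.000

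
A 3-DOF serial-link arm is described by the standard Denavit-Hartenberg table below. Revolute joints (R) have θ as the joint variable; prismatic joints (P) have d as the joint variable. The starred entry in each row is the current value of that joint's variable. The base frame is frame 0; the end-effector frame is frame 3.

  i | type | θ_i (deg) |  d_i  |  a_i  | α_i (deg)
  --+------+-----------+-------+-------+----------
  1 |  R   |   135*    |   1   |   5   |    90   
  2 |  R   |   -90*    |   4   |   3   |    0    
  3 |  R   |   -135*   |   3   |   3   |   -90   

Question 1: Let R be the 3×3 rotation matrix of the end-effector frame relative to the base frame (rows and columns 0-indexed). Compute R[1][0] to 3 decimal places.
End-effector x-axis (col 0 of R) = (0.5000,-0.5000,0.7071)
R[1][0] = -0.5000

-0.500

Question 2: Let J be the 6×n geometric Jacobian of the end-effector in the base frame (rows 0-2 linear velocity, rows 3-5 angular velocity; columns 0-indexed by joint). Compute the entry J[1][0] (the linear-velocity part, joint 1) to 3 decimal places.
axis z_0 = ẑ; lever o_n−o_0 = (2.9142,6.9853,0.1213)
cross product → J_v[:, 0] = (-6.9853,2.9142,0.0000)
J_ω[:, 0] = z_0
entry J[1][0] = 2.9142

2.914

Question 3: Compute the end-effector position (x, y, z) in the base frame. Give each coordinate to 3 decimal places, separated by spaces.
after link 1: o_1 = (-3.5355, 3.5355, 1.0000)
after link 2: o_2 = (-0.7071, 6.3640, -2.0000)
after link 3: o_3 = (2.9142, 6.9853, 0.1213)

2.914 6.985 0.121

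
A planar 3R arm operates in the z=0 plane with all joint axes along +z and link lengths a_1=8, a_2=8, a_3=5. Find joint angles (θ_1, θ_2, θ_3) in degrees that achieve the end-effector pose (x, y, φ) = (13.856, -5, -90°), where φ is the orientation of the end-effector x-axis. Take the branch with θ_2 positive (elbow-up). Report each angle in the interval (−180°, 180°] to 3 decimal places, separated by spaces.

-30.003 60.006 -120.003

wrist centre = target − a_3·(cos φ, sin φ) = (13.8560, 0.0000)
cos θ_2 = (191.9887−8²−8²)/(2·8·8) = 0.4999; θ_2 = 60.0058° (elbow-up)
β = atan2(0.0000,13.8560) = 0.0000°; ψ = atan2(6.9286,11.9993) = 30.0029°
θ_1 = β − ψ = -30.0029°
θ_3 = φ − θ_1 − θ_2 = -120.0029° (wrapped to (-180°,180°])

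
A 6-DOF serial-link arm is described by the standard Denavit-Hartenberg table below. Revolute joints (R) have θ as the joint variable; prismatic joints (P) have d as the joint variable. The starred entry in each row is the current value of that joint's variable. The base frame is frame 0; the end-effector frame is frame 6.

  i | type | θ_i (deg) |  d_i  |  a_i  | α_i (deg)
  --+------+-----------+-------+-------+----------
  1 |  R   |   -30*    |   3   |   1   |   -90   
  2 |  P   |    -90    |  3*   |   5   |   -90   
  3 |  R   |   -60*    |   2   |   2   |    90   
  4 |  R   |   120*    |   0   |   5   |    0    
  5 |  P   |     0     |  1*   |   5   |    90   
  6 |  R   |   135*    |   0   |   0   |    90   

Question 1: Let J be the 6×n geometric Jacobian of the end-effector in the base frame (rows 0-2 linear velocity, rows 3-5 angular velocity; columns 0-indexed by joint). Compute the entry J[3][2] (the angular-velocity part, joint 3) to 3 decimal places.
axis z_2 = (0.8660,-0.5000,-0.0000); lever o_n−o_2 = (8.1830,-7.1471,-2.3660)
cross product → J_v[:, 2] = (1.1830,2.0490,-2.0981)
J_ω[:, 2] = z_2
entry J[3][2] = 0.8660

0.866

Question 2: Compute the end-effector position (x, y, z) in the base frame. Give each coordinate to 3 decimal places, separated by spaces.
10.549 -5.049 5.634

after link 1: o_1 = (0.8660, -0.5000, 3.0000)
after link 2: o_2 = (2.3660, 2.0981, 8.0000)
after link 3: o_3 = (4.9641, 2.5981, 9.0000)
after link 4: o_4 = (7.6316, -1.4420, 7.7500)
after link 5: o_5 = (10.5490, -5.0490, 5.6340)
after link 6: o_6 = (10.5490, -5.0490, 5.6340)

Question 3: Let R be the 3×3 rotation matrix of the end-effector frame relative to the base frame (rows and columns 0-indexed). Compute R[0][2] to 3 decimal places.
0.554

End-effector z-axis (col 2 of R) = (0.5540,-0.2652,-0.7891)
R[0][2] = 0.5540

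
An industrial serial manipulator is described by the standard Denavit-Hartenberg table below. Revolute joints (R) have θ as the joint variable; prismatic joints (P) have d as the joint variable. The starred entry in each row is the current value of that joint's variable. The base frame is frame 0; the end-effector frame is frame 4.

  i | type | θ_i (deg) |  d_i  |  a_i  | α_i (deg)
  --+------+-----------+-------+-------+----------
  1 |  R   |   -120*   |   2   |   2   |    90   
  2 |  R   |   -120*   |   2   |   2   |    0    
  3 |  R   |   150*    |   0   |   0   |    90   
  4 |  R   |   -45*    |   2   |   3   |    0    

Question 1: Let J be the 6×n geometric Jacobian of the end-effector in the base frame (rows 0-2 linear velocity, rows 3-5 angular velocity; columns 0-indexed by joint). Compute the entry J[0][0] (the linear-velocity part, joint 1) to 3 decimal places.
3.384

axis z_0 = ẑ; lever o_n−o_0 = (-1.8135,-3.3837,-0.4034)
cross product → J_v[:, 0] = (3.3837,-1.8135,0.0000)
J_ω[:, 0] = z_0
entry J[0][0] = 3.3837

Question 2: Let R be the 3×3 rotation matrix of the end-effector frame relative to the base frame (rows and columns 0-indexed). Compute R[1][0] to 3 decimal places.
End-effector x-axis (col 0 of R) = (0.3062,-0.8839,0.3536)
R[1][0] = -0.8839

-0.884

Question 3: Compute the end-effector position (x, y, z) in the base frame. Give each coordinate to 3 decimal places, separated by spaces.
-1.813 -3.384 -0.403

after link 1: o_1 = (-1.0000, -1.7321, 2.0000)
after link 2: o_2 = (-2.2321, 0.1340, 0.2679)
after link 3: o_3 = (-2.2321, 0.1340, 0.2679)
after link 4: o_4 = (-1.8135, -3.3837, -0.4034)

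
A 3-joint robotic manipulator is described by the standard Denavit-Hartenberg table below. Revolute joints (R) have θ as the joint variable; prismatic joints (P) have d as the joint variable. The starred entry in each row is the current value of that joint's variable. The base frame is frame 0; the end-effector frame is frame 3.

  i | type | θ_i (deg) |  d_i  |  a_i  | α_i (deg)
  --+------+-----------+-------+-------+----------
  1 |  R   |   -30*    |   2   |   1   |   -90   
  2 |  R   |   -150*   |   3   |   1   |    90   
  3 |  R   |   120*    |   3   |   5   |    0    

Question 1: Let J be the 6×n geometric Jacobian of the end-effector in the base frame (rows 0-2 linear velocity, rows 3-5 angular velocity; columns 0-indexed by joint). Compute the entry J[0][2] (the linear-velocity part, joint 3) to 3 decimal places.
1.998

axis z_2 = (-0.4330,0.2500,-0.8660); lever o_n−o_2 = (2.7410,3.4175,-3.8481)
cross product → J_v[:, 2] = (1.9976,-4.0401,-2.1651)
J_ω[:, 2] = z_2
entry J[0][2] = 1.9976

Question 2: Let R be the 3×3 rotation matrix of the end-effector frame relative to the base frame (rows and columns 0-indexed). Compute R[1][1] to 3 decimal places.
-0.808

End-effector y-axis (col 1 of R) = (0.3995,-0.8080,-0.4330)
R[1][1] = -0.8080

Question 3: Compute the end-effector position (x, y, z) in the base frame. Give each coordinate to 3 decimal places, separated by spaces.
after link 1: o_1 = (0.8660, -0.5000, 2.0000)
after link 2: o_2 = (1.6160, 2.5311, 2.5000)
after link 3: o_3 = (4.3571, 5.9486, -1.3481)

4.357 5.949 -1.348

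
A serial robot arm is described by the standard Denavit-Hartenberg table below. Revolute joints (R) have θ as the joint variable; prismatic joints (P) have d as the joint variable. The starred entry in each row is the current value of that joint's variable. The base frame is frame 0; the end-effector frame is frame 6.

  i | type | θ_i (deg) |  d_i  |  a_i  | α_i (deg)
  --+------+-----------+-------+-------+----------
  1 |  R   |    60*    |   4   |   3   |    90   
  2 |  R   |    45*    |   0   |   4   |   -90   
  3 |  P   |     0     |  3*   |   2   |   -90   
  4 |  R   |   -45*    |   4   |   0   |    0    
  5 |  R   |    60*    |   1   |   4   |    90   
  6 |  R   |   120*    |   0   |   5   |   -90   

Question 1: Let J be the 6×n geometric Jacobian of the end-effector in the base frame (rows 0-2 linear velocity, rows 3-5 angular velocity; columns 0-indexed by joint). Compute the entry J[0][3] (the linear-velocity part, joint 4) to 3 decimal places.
0.375

axis z_3 = (-0.8660,0.5000,0.0000); lever o_n−o_3 = (-7.4306,5.7901,0.7500)
cross product → J_v[:, 3] = (0.3750,0.6495,-1.2990)
J_ω[:, 3] = z_3
entry J[0][3] = 0.3750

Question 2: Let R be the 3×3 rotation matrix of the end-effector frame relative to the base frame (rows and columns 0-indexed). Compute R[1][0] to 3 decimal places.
End-effector x-axis (col 0 of R) = (-0.9665,0.0580,-0.2500)
R[1][0] = 0.0580

0.058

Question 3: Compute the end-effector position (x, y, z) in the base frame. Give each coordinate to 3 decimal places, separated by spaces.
-4.870 10.225 11.114

after link 1: o_1 = (1.5000, 2.5981, 4.0000)
after link 2: o_2 = (2.9142, 5.0476, 6.8284)
after link 3: o_3 = (2.5607, 4.4352, 10.3640)
after link 4: o_4 = (-0.9034, 6.4352, 10.3640)
after link 5: o_5 = (-0.0374, 9.9352, 12.3640)
after link 6: o_6 = (-4.8699, 10.2253, 11.1140)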